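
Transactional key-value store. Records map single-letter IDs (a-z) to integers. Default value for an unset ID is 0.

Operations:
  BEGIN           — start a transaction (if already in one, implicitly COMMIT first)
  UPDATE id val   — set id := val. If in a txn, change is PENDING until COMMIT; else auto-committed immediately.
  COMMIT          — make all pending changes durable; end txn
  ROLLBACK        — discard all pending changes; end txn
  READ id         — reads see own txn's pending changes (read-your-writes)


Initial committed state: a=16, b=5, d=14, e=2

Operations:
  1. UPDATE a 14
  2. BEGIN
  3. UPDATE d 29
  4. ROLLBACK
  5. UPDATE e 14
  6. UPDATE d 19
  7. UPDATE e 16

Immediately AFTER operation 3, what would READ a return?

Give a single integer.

Answer: 14

Derivation:
Initial committed: {a=16, b=5, d=14, e=2}
Op 1: UPDATE a=14 (auto-commit; committed a=14)
Op 2: BEGIN: in_txn=True, pending={}
Op 3: UPDATE d=29 (pending; pending now {d=29})
After op 3: visible(a) = 14 (pending={d=29}, committed={a=14, b=5, d=14, e=2})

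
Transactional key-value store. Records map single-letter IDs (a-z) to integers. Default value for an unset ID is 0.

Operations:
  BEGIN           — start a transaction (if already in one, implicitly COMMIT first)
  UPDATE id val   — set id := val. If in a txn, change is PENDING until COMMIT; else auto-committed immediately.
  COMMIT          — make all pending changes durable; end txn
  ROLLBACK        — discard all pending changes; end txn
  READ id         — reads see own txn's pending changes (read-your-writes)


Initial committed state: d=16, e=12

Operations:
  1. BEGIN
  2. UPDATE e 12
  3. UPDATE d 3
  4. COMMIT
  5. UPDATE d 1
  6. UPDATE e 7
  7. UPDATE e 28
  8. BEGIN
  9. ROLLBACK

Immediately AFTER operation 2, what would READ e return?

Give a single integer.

Answer: 12

Derivation:
Initial committed: {d=16, e=12}
Op 1: BEGIN: in_txn=True, pending={}
Op 2: UPDATE e=12 (pending; pending now {e=12})
After op 2: visible(e) = 12 (pending={e=12}, committed={d=16, e=12})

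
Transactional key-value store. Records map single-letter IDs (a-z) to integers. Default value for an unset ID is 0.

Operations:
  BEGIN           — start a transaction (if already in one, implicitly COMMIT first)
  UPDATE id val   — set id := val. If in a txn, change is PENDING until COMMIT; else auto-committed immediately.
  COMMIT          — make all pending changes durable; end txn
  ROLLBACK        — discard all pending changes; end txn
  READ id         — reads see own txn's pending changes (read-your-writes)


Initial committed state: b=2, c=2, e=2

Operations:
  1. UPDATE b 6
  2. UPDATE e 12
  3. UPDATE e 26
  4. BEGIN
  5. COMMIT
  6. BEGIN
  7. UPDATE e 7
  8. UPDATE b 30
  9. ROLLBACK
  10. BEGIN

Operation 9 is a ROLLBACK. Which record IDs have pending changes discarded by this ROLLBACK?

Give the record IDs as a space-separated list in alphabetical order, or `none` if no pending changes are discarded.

Answer: b e

Derivation:
Initial committed: {b=2, c=2, e=2}
Op 1: UPDATE b=6 (auto-commit; committed b=6)
Op 2: UPDATE e=12 (auto-commit; committed e=12)
Op 3: UPDATE e=26 (auto-commit; committed e=26)
Op 4: BEGIN: in_txn=True, pending={}
Op 5: COMMIT: merged [] into committed; committed now {b=6, c=2, e=26}
Op 6: BEGIN: in_txn=True, pending={}
Op 7: UPDATE e=7 (pending; pending now {e=7})
Op 8: UPDATE b=30 (pending; pending now {b=30, e=7})
Op 9: ROLLBACK: discarded pending ['b', 'e']; in_txn=False
Op 10: BEGIN: in_txn=True, pending={}
ROLLBACK at op 9 discards: ['b', 'e']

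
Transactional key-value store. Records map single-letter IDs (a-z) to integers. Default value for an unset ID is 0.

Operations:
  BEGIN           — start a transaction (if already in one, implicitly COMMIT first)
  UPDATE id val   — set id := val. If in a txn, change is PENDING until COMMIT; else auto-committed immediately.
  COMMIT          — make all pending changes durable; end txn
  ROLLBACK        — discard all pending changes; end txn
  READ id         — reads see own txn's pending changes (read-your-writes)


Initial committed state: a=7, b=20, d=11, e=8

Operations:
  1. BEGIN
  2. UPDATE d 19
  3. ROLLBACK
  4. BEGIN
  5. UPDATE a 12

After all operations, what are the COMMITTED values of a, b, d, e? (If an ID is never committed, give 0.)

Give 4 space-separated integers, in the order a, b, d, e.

Answer: 7 20 11 8

Derivation:
Initial committed: {a=7, b=20, d=11, e=8}
Op 1: BEGIN: in_txn=True, pending={}
Op 2: UPDATE d=19 (pending; pending now {d=19})
Op 3: ROLLBACK: discarded pending ['d']; in_txn=False
Op 4: BEGIN: in_txn=True, pending={}
Op 5: UPDATE a=12 (pending; pending now {a=12})
Final committed: {a=7, b=20, d=11, e=8}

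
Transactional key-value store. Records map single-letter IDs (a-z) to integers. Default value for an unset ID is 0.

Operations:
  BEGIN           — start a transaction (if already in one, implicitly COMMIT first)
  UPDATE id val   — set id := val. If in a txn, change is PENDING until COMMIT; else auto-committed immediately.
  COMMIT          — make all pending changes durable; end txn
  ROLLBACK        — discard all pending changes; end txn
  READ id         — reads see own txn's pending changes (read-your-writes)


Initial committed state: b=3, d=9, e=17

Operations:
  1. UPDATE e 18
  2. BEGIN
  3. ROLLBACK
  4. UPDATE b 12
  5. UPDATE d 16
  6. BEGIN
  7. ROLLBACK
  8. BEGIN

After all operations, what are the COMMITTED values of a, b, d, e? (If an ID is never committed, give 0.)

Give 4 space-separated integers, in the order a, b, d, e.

Initial committed: {b=3, d=9, e=17}
Op 1: UPDATE e=18 (auto-commit; committed e=18)
Op 2: BEGIN: in_txn=True, pending={}
Op 3: ROLLBACK: discarded pending []; in_txn=False
Op 4: UPDATE b=12 (auto-commit; committed b=12)
Op 5: UPDATE d=16 (auto-commit; committed d=16)
Op 6: BEGIN: in_txn=True, pending={}
Op 7: ROLLBACK: discarded pending []; in_txn=False
Op 8: BEGIN: in_txn=True, pending={}
Final committed: {b=12, d=16, e=18}

Answer: 0 12 16 18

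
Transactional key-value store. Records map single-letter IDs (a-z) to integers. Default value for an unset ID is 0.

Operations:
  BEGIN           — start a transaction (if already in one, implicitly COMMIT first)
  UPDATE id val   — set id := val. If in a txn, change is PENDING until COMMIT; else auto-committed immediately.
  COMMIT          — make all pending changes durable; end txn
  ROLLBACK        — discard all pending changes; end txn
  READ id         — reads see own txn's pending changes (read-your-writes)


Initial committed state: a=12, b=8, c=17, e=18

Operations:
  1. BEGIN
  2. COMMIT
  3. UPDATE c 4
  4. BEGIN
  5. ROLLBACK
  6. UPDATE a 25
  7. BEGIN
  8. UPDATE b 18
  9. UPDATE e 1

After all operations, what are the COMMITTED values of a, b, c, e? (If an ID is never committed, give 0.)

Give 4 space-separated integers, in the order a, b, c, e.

Initial committed: {a=12, b=8, c=17, e=18}
Op 1: BEGIN: in_txn=True, pending={}
Op 2: COMMIT: merged [] into committed; committed now {a=12, b=8, c=17, e=18}
Op 3: UPDATE c=4 (auto-commit; committed c=4)
Op 4: BEGIN: in_txn=True, pending={}
Op 5: ROLLBACK: discarded pending []; in_txn=False
Op 6: UPDATE a=25 (auto-commit; committed a=25)
Op 7: BEGIN: in_txn=True, pending={}
Op 8: UPDATE b=18 (pending; pending now {b=18})
Op 9: UPDATE e=1 (pending; pending now {b=18, e=1})
Final committed: {a=25, b=8, c=4, e=18}

Answer: 25 8 4 18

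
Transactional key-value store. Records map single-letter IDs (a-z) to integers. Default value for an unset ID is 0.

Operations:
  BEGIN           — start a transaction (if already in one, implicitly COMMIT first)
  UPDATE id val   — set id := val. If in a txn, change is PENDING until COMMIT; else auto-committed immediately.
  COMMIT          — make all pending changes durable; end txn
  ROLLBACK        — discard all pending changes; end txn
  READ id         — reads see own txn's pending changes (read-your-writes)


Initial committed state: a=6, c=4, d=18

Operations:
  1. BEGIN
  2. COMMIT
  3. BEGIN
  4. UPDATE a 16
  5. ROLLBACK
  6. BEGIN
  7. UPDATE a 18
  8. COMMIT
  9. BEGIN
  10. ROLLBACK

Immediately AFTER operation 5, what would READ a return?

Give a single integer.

Answer: 6

Derivation:
Initial committed: {a=6, c=4, d=18}
Op 1: BEGIN: in_txn=True, pending={}
Op 2: COMMIT: merged [] into committed; committed now {a=6, c=4, d=18}
Op 3: BEGIN: in_txn=True, pending={}
Op 4: UPDATE a=16 (pending; pending now {a=16})
Op 5: ROLLBACK: discarded pending ['a']; in_txn=False
After op 5: visible(a) = 6 (pending={}, committed={a=6, c=4, d=18})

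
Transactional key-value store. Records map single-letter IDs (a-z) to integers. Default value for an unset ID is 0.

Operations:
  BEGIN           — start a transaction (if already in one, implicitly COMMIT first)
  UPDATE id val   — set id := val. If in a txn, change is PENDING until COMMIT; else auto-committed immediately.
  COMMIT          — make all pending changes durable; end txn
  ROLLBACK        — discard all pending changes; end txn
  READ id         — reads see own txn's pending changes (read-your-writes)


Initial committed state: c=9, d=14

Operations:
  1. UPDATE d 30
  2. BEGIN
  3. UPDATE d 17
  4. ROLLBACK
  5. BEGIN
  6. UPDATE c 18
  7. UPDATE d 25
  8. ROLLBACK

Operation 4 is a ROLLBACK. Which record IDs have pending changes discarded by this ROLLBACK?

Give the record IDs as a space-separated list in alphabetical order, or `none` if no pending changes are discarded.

Initial committed: {c=9, d=14}
Op 1: UPDATE d=30 (auto-commit; committed d=30)
Op 2: BEGIN: in_txn=True, pending={}
Op 3: UPDATE d=17 (pending; pending now {d=17})
Op 4: ROLLBACK: discarded pending ['d']; in_txn=False
Op 5: BEGIN: in_txn=True, pending={}
Op 6: UPDATE c=18 (pending; pending now {c=18})
Op 7: UPDATE d=25 (pending; pending now {c=18, d=25})
Op 8: ROLLBACK: discarded pending ['c', 'd']; in_txn=False
ROLLBACK at op 4 discards: ['d']

Answer: d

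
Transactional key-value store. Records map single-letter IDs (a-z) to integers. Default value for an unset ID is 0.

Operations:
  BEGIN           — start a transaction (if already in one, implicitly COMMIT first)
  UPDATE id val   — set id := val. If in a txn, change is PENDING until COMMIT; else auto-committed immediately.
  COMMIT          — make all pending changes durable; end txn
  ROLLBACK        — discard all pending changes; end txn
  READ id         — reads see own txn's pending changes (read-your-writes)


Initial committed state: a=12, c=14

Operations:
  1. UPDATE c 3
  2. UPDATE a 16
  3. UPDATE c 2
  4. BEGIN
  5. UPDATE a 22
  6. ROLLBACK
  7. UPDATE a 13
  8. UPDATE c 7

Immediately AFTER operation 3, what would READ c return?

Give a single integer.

Initial committed: {a=12, c=14}
Op 1: UPDATE c=3 (auto-commit; committed c=3)
Op 2: UPDATE a=16 (auto-commit; committed a=16)
Op 3: UPDATE c=2 (auto-commit; committed c=2)
After op 3: visible(c) = 2 (pending={}, committed={a=16, c=2})

Answer: 2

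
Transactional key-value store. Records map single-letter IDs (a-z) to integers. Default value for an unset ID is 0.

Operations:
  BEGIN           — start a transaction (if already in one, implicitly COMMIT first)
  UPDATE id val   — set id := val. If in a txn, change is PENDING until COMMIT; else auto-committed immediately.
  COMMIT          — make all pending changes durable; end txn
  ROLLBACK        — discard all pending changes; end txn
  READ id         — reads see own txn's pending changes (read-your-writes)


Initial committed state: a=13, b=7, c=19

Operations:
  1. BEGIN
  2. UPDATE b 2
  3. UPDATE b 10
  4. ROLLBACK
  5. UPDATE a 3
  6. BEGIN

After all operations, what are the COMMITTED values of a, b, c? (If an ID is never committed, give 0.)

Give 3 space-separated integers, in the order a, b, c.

Answer: 3 7 19

Derivation:
Initial committed: {a=13, b=7, c=19}
Op 1: BEGIN: in_txn=True, pending={}
Op 2: UPDATE b=2 (pending; pending now {b=2})
Op 3: UPDATE b=10 (pending; pending now {b=10})
Op 4: ROLLBACK: discarded pending ['b']; in_txn=False
Op 5: UPDATE a=3 (auto-commit; committed a=3)
Op 6: BEGIN: in_txn=True, pending={}
Final committed: {a=3, b=7, c=19}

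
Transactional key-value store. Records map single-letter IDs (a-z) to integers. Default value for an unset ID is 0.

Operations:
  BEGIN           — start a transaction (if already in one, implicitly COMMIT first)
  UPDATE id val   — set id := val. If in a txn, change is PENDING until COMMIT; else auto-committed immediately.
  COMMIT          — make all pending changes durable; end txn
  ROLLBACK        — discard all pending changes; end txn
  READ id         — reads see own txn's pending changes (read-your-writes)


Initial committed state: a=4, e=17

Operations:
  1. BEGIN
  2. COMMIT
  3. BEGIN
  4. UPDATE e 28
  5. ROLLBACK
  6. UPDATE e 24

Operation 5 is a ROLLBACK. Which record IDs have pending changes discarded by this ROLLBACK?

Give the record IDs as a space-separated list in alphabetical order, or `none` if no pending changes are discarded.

Initial committed: {a=4, e=17}
Op 1: BEGIN: in_txn=True, pending={}
Op 2: COMMIT: merged [] into committed; committed now {a=4, e=17}
Op 3: BEGIN: in_txn=True, pending={}
Op 4: UPDATE e=28 (pending; pending now {e=28})
Op 5: ROLLBACK: discarded pending ['e']; in_txn=False
Op 6: UPDATE e=24 (auto-commit; committed e=24)
ROLLBACK at op 5 discards: ['e']

Answer: e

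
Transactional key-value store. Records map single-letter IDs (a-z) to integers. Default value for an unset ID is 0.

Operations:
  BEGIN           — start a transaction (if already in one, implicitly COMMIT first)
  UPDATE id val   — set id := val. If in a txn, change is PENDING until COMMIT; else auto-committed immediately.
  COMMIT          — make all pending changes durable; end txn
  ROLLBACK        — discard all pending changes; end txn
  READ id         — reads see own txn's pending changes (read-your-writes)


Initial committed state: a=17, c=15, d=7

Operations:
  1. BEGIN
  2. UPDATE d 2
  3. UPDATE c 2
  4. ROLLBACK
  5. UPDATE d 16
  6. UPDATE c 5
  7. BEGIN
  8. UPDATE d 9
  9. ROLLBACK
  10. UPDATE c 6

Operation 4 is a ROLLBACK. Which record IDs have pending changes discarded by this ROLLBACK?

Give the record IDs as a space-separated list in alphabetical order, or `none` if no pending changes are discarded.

Answer: c d

Derivation:
Initial committed: {a=17, c=15, d=7}
Op 1: BEGIN: in_txn=True, pending={}
Op 2: UPDATE d=2 (pending; pending now {d=2})
Op 3: UPDATE c=2 (pending; pending now {c=2, d=2})
Op 4: ROLLBACK: discarded pending ['c', 'd']; in_txn=False
Op 5: UPDATE d=16 (auto-commit; committed d=16)
Op 6: UPDATE c=5 (auto-commit; committed c=5)
Op 7: BEGIN: in_txn=True, pending={}
Op 8: UPDATE d=9 (pending; pending now {d=9})
Op 9: ROLLBACK: discarded pending ['d']; in_txn=False
Op 10: UPDATE c=6 (auto-commit; committed c=6)
ROLLBACK at op 4 discards: ['c', 'd']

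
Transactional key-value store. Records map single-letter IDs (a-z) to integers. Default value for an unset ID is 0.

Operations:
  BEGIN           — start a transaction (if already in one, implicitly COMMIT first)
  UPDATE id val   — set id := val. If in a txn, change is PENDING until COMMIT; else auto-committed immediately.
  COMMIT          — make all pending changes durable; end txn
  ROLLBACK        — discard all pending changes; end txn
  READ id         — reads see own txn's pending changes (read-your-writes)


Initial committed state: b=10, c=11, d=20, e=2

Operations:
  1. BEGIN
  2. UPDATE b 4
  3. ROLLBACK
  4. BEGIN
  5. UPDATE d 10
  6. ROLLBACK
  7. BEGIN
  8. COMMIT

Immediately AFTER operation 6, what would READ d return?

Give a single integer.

Answer: 20

Derivation:
Initial committed: {b=10, c=11, d=20, e=2}
Op 1: BEGIN: in_txn=True, pending={}
Op 2: UPDATE b=4 (pending; pending now {b=4})
Op 3: ROLLBACK: discarded pending ['b']; in_txn=False
Op 4: BEGIN: in_txn=True, pending={}
Op 5: UPDATE d=10 (pending; pending now {d=10})
Op 6: ROLLBACK: discarded pending ['d']; in_txn=False
After op 6: visible(d) = 20 (pending={}, committed={b=10, c=11, d=20, e=2})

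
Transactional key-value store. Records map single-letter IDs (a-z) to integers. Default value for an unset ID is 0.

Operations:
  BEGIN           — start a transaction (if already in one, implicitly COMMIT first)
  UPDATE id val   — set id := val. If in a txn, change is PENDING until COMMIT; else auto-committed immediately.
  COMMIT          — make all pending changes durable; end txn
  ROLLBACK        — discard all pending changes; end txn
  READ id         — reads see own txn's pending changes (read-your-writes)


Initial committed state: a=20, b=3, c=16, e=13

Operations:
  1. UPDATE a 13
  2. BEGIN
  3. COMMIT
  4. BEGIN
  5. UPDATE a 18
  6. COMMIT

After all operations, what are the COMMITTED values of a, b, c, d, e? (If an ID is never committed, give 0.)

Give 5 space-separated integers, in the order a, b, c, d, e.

Initial committed: {a=20, b=3, c=16, e=13}
Op 1: UPDATE a=13 (auto-commit; committed a=13)
Op 2: BEGIN: in_txn=True, pending={}
Op 3: COMMIT: merged [] into committed; committed now {a=13, b=3, c=16, e=13}
Op 4: BEGIN: in_txn=True, pending={}
Op 5: UPDATE a=18 (pending; pending now {a=18})
Op 6: COMMIT: merged ['a'] into committed; committed now {a=18, b=3, c=16, e=13}
Final committed: {a=18, b=3, c=16, e=13}

Answer: 18 3 16 0 13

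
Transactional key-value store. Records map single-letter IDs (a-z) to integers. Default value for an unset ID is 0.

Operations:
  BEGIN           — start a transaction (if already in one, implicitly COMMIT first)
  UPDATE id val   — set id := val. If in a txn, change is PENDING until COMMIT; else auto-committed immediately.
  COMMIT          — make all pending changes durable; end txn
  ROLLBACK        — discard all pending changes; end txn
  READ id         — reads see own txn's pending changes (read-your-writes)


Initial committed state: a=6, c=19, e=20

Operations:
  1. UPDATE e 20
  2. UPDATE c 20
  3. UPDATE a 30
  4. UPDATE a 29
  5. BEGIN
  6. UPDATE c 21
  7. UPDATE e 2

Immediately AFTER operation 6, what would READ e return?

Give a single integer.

Initial committed: {a=6, c=19, e=20}
Op 1: UPDATE e=20 (auto-commit; committed e=20)
Op 2: UPDATE c=20 (auto-commit; committed c=20)
Op 3: UPDATE a=30 (auto-commit; committed a=30)
Op 4: UPDATE a=29 (auto-commit; committed a=29)
Op 5: BEGIN: in_txn=True, pending={}
Op 6: UPDATE c=21 (pending; pending now {c=21})
After op 6: visible(e) = 20 (pending={c=21}, committed={a=29, c=20, e=20})

Answer: 20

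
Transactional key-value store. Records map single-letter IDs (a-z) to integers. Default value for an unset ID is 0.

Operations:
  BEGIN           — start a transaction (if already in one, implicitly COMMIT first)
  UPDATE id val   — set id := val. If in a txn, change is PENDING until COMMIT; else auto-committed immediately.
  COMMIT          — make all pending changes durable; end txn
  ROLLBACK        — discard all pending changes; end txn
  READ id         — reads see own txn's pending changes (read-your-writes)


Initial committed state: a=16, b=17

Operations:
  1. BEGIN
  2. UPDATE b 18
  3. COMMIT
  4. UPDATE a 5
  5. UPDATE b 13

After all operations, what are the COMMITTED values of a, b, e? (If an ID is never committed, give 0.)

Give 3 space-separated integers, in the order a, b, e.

Answer: 5 13 0

Derivation:
Initial committed: {a=16, b=17}
Op 1: BEGIN: in_txn=True, pending={}
Op 2: UPDATE b=18 (pending; pending now {b=18})
Op 3: COMMIT: merged ['b'] into committed; committed now {a=16, b=18}
Op 4: UPDATE a=5 (auto-commit; committed a=5)
Op 5: UPDATE b=13 (auto-commit; committed b=13)
Final committed: {a=5, b=13}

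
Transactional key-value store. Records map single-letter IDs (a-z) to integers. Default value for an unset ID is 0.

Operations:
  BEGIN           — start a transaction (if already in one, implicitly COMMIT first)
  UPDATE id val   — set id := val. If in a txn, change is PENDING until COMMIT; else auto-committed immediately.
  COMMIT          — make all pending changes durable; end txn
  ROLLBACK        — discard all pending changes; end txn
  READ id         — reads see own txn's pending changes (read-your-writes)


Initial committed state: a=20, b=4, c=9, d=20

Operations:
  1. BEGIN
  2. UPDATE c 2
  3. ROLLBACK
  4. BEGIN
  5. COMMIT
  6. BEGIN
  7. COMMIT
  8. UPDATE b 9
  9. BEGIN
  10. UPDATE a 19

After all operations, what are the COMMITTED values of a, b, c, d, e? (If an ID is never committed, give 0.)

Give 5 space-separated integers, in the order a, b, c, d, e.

Initial committed: {a=20, b=4, c=9, d=20}
Op 1: BEGIN: in_txn=True, pending={}
Op 2: UPDATE c=2 (pending; pending now {c=2})
Op 3: ROLLBACK: discarded pending ['c']; in_txn=False
Op 4: BEGIN: in_txn=True, pending={}
Op 5: COMMIT: merged [] into committed; committed now {a=20, b=4, c=9, d=20}
Op 6: BEGIN: in_txn=True, pending={}
Op 7: COMMIT: merged [] into committed; committed now {a=20, b=4, c=9, d=20}
Op 8: UPDATE b=9 (auto-commit; committed b=9)
Op 9: BEGIN: in_txn=True, pending={}
Op 10: UPDATE a=19 (pending; pending now {a=19})
Final committed: {a=20, b=9, c=9, d=20}

Answer: 20 9 9 20 0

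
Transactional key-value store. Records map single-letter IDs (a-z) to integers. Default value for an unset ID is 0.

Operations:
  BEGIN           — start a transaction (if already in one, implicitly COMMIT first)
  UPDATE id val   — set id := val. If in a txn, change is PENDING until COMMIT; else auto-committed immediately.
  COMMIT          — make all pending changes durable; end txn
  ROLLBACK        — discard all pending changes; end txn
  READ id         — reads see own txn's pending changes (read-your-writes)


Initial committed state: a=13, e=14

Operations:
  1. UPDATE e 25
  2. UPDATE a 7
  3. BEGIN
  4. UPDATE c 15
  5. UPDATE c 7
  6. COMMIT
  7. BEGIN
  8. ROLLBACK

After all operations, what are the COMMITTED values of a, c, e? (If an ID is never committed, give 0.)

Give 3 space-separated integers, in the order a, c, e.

Answer: 7 7 25

Derivation:
Initial committed: {a=13, e=14}
Op 1: UPDATE e=25 (auto-commit; committed e=25)
Op 2: UPDATE a=7 (auto-commit; committed a=7)
Op 3: BEGIN: in_txn=True, pending={}
Op 4: UPDATE c=15 (pending; pending now {c=15})
Op 5: UPDATE c=7 (pending; pending now {c=7})
Op 6: COMMIT: merged ['c'] into committed; committed now {a=7, c=7, e=25}
Op 7: BEGIN: in_txn=True, pending={}
Op 8: ROLLBACK: discarded pending []; in_txn=False
Final committed: {a=7, c=7, e=25}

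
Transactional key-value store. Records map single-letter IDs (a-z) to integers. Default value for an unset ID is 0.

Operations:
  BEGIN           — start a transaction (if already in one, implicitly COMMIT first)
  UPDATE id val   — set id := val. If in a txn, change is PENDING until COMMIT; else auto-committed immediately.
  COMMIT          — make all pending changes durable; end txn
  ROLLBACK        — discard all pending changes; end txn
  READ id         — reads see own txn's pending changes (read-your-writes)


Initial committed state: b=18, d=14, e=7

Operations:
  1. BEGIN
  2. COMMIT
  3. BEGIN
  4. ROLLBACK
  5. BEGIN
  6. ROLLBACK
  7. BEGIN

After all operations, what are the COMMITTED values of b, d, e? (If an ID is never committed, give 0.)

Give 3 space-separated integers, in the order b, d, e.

Initial committed: {b=18, d=14, e=7}
Op 1: BEGIN: in_txn=True, pending={}
Op 2: COMMIT: merged [] into committed; committed now {b=18, d=14, e=7}
Op 3: BEGIN: in_txn=True, pending={}
Op 4: ROLLBACK: discarded pending []; in_txn=False
Op 5: BEGIN: in_txn=True, pending={}
Op 6: ROLLBACK: discarded pending []; in_txn=False
Op 7: BEGIN: in_txn=True, pending={}
Final committed: {b=18, d=14, e=7}

Answer: 18 14 7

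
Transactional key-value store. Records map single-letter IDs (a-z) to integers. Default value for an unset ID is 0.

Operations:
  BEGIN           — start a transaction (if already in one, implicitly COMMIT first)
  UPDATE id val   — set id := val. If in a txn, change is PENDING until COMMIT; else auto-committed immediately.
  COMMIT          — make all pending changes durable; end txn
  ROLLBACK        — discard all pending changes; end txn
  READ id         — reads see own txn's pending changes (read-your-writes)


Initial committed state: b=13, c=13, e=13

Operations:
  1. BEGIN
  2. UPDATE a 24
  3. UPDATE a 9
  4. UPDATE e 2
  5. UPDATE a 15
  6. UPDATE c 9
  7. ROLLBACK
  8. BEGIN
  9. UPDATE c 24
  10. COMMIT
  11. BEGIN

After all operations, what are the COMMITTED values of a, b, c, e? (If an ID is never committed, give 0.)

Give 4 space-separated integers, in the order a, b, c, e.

Answer: 0 13 24 13

Derivation:
Initial committed: {b=13, c=13, e=13}
Op 1: BEGIN: in_txn=True, pending={}
Op 2: UPDATE a=24 (pending; pending now {a=24})
Op 3: UPDATE a=9 (pending; pending now {a=9})
Op 4: UPDATE e=2 (pending; pending now {a=9, e=2})
Op 5: UPDATE a=15 (pending; pending now {a=15, e=2})
Op 6: UPDATE c=9 (pending; pending now {a=15, c=9, e=2})
Op 7: ROLLBACK: discarded pending ['a', 'c', 'e']; in_txn=False
Op 8: BEGIN: in_txn=True, pending={}
Op 9: UPDATE c=24 (pending; pending now {c=24})
Op 10: COMMIT: merged ['c'] into committed; committed now {b=13, c=24, e=13}
Op 11: BEGIN: in_txn=True, pending={}
Final committed: {b=13, c=24, e=13}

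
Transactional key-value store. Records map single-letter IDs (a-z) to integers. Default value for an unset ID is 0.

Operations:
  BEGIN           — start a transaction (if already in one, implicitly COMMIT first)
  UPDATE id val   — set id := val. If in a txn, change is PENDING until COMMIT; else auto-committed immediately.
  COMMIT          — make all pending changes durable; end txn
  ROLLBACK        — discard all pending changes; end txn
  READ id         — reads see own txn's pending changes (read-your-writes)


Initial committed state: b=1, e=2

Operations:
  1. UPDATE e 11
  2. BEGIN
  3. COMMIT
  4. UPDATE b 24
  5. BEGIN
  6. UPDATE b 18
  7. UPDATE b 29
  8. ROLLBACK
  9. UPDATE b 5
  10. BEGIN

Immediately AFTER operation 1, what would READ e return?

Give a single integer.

Answer: 11

Derivation:
Initial committed: {b=1, e=2}
Op 1: UPDATE e=11 (auto-commit; committed e=11)
After op 1: visible(e) = 11 (pending={}, committed={b=1, e=11})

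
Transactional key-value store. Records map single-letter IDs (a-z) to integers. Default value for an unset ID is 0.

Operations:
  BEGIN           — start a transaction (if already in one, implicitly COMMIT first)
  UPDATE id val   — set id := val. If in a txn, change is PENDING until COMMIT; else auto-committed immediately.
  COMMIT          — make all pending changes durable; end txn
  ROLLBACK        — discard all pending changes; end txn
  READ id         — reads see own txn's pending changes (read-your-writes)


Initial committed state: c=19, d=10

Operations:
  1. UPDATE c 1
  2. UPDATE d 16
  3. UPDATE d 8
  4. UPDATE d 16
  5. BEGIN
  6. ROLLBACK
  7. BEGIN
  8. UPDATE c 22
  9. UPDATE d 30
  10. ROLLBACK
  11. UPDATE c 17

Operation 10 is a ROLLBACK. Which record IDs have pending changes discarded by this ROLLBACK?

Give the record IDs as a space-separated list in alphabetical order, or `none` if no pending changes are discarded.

Answer: c d

Derivation:
Initial committed: {c=19, d=10}
Op 1: UPDATE c=1 (auto-commit; committed c=1)
Op 2: UPDATE d=16 (auto-commit; committed d=16)
Op 3: UPDATE d=8 (auto-commit; committed d=8)
Op 4: UPDATE d=16 (auto-commit; committed d=16)
Op 5: BEGIN: in_txn=True, pending={}
Op 6: ROLLBACK: discarded pending []; in_txn=False
Op 7: BEGIN: in_txn=True, pending={}
Op 8: UPDATE c=22 (pending; pending now {c=22})
Op 9: UPDATE d=30 (pending; pending now {c=22, d=30})
Op 10: ROLLBACK: discarded pending ['c', 'd']; in_txn=False
Op 11: UPDATE c=17 (auto-commit; committed c=17)
ROLLBACK at op 10 discards: ['c', 'd']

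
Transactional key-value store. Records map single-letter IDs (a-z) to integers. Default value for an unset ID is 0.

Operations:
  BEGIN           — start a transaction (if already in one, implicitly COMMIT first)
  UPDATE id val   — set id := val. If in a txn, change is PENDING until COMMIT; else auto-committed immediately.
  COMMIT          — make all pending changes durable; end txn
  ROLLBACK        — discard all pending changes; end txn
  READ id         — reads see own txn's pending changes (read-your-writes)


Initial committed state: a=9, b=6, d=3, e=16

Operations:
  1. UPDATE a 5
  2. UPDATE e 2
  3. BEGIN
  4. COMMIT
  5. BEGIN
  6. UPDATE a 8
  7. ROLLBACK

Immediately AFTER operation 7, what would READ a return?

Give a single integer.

Initial committed: {a=9, b=6, d=3, e=16}
Op 1: UPDATE a=5 (auto-commit; committed a=5)
Op 2: UPDATE e=2 (auto-commit; committed e=2)
Op 3: BEGIN: in_txn=True, pending={}
Op 4: COMMIT: merged [] into committed; committed now {a=5, b=6, d=3, e=2}
Op 5: BEGIN: in_txn=True, pending={}
Op 6: UPDATE a=8 (pending; pending now {a=8})
Op 7: ROLLBACK: discarded pending ['a']; in_txn=False
After op 7: visible(a) = 5 (pending={}, committed={a=5, b=6, d=3, e=2})

Answer: 5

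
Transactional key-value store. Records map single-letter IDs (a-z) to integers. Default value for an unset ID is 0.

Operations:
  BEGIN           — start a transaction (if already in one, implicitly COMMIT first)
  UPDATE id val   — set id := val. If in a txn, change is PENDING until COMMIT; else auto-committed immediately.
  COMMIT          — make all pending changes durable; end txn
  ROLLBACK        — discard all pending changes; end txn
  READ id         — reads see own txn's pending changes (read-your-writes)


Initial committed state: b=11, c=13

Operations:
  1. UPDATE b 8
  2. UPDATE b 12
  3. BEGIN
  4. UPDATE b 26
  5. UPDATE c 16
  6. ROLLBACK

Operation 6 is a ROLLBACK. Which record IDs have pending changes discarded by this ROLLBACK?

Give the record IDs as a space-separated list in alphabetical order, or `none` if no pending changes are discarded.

Initial committed: {b=11, c=13}
Op 1: UPDATE b=8 (auto-commit; committed b=8)
Op 2: UPDATE b=12 (auto-commit; committed b=12)
Op 3: BEGIN: in_txn=True, pending={}
Op 4: UPDATE b=26 (pending; pending now {b=26})
Op 5: UPDATE c=16 (pending; pending now {b=26, c=16})
Op 6: ROLLBACK: discarded pending ['b', 'c']; in_txn=False
ROLLBACK at op 6 discards: ['b', 'c']

Answer: b c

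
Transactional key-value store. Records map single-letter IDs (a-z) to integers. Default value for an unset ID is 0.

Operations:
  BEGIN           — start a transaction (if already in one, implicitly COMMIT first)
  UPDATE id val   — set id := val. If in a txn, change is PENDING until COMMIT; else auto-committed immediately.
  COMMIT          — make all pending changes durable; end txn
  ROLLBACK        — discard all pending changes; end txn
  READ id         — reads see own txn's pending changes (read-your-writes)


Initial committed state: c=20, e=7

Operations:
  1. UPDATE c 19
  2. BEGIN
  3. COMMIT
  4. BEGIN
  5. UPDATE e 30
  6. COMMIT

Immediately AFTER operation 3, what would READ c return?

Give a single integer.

Initial committed: {c=20, e=7}
Op 1: UPDATE c=19 (auto-commit; committed c=19)
Op 2: BEGIN: in_txn=True, pending={}
Op 3: COMMIT: merged [] into committed; committed now {c=19, e=7}
After op 3: visible(c) = 19 (pending={}, committed={c=19, e=7})

Answer: 19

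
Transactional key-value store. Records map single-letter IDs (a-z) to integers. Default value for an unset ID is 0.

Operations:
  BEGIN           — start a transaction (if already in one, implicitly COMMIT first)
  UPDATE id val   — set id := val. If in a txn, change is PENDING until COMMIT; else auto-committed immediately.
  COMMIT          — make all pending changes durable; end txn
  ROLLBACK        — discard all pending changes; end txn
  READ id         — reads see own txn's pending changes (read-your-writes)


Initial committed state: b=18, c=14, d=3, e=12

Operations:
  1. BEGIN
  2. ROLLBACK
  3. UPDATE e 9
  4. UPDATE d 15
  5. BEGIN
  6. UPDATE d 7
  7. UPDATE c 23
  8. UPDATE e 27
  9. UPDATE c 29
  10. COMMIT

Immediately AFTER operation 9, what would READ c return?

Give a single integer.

Answer: 29

Derivation:
Initial committed: {b=18, c=14, d=3, e=12}
Op 1: BEGIN: in_txn=True, pending={}
Op 2: ROLLBACK: discarded pending []; in_txn=False
Op 3: UPDATE e=9 (auto-commit; committed e=9)
Op 4: UPDATE d=15 (auto-commit; committed d=15)
Op 5: BEGIN: in_txn=True, pending={}
Op 6: UPDATE d=7 (pending; pending now {d=7})
Op 7: UPDATE c=23 (pending; pending now {c=23, d=7})
Op 8: UPDATE e=27 (pending; pending now {c=23, d=7, e=27})
Op 9: UPDATE c=29 (pending; pending now {c=29, d=7, e=27})
After op 9: visible(c) = 29 (pending={c=29, d=7, e=27}, committed={b=18, c=14, d=15, e=9})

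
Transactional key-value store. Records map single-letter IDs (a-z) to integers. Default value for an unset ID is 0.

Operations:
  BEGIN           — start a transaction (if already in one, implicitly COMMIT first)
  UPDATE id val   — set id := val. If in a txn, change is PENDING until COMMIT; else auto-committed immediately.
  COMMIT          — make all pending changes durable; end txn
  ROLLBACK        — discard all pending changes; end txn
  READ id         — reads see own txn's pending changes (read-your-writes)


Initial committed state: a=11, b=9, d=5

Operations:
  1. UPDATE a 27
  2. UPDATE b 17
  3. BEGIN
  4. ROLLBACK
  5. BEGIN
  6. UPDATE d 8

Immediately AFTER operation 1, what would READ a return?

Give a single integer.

Initial committed: {a=11, b=9, d=5}
Op 1: UPDATE a=27 (auto-commit; committed a=27)
After op 1: visible(a) = 27 (pending={}, committed={a=27, b=9, d=5})

Answer: 27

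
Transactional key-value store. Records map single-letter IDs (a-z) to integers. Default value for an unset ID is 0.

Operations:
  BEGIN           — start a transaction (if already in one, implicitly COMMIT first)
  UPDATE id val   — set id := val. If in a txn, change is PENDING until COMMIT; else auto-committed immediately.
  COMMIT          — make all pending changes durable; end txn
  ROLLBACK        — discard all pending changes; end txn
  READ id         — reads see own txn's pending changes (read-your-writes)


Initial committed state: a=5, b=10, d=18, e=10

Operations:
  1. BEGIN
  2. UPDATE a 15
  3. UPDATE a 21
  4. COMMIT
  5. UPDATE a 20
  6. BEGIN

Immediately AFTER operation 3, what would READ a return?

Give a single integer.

Answer: 21

Derivation:
Initial committed: {a=5, b=10, d=18, e=10}
Op 1: BEGIN: in_txn=True, pending={}
Op 2: UPDATE a=15 (pending; pending now {a=15})
Op 3: UPDATE a=21 (pending; pending now {a=21})
After op 3: visible(a) = 21 (pending={a=21}, committed={a=5, b=10, d=18, e=10})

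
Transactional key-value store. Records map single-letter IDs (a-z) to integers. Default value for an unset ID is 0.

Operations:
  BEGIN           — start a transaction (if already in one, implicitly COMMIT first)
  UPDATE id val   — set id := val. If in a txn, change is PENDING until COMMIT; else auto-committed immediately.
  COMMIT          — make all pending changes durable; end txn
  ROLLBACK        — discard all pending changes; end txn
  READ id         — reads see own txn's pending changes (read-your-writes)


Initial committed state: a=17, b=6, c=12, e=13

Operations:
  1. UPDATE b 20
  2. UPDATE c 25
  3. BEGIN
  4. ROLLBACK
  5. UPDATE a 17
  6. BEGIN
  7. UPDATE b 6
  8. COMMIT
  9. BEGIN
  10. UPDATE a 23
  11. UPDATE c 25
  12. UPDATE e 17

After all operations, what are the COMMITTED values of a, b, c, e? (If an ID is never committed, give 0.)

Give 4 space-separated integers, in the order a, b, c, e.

Answer: 17 6 25 13

Derivation:
Initial committed: {a=17, b=6, c=12, e=13}
Op 1: UPDATE b=20 (auto-commit; committed b=20)
Op 2: UPDATE c=25 (auto-commit; committed c=25)
Op 3: BEGIN: in_txn=True, pending={}
Op 4: ROLLBACK: discarded pending []; in_txn=False
Op 5: UPDATE a=17 (auto-commit; committed a=17)
Op 6: BEGIN: in_txn=True, pending={}
Op 7: UPDATE b=6 (pending; pending now {b=6})
Op 8: COMMIT: merged ['b'] into committed; committed now {a=17, b=6, c=25, e=13}
Op 9: BEGIN: in_txn=True, pending={}
Op 10: UPDATE a=23 (pending; pending now {a=23})
Op 11: UPDATE c=25 (pending; pending now {a=23, c=25})
Op 12: UPDATE e=17 (pending; pending now {a=23, c=25, e=17})
Final committed: {a=17, b=6, c=25, e=13}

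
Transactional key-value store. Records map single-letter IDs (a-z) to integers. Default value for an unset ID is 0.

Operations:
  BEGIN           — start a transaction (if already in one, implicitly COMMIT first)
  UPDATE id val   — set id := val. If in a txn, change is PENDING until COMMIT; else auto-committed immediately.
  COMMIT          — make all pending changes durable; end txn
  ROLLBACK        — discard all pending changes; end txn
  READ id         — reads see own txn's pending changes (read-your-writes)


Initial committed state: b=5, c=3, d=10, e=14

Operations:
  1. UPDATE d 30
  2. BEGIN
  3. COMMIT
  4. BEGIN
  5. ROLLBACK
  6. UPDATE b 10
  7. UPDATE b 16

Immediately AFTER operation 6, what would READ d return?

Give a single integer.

Initial committed: {b=5, c=3, d=10, e=14}
Op 1: UPDATE d=30 (auto-commit; committed d=30)
Op 2: BEGIN: in_txn=True, pending={}
Op 3: COMMIT: merged [] into committed; committed now {b=5, c=3, d=30, e=14}
Op 4: BEGIN: in_txn=True, pending={}
Op 5: ROLLBACK: discarded pending []; in_txn=False
Op 6: UPDATE b=10 (auto-commit; committed b=10)
After op 6: visible(d) = 30 (pending={}, committed={b=10, c=3, d=30, e=14})

Answer: 30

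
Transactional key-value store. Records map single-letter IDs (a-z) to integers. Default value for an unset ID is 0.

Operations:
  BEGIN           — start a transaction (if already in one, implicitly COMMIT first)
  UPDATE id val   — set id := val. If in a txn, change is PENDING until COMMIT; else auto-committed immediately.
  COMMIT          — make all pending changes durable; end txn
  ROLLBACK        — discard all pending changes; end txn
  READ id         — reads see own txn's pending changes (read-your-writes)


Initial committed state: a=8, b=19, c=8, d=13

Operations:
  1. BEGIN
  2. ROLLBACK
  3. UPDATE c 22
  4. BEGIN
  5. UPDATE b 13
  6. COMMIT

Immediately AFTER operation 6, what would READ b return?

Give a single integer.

Initial committed: {a=8, b=19, c=8, d=13}
Op 1: BEGIN: in_txn=True, pending={}
Op 2: ROLLBACK: discarded pending []; in_txn=False
Op 3: UPDATE c=22 (auto-commit; committed c=22)
Op 4: BEGIN: in_txn=True, pending={}
Op 5: UPDATE b=13 (pending; pending now {b=13})
Op 6: COMMIT: merged ['b'] into committed; committed now {a=8, b=13, c=22, d=13}
After op 6: visible(b) = 13 (pending={}, committed={a=8, b=13, c=22, d=13})

Answer: 13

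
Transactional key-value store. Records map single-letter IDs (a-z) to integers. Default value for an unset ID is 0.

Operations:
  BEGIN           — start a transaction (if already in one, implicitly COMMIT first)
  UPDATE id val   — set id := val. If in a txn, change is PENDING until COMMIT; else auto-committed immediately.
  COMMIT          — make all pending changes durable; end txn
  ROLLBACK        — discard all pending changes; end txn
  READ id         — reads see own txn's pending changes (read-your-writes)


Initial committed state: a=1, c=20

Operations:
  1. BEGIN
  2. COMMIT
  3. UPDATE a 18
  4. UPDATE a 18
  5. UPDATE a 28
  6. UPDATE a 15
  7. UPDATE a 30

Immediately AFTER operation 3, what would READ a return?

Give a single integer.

Answer: 18

Derivation:
Initial committed: {a=1, c=20}
Op 1: BEGIN: in_txn=True, pending={}
Op 2: COMMIT: merged [] into committed; committed now {a=1, c=20}
Op 3: UPDATE a=18 (auto-commit; committed a=18)
After op 3: visible(a) = 18 (pending={}, committed={a=18, c=20})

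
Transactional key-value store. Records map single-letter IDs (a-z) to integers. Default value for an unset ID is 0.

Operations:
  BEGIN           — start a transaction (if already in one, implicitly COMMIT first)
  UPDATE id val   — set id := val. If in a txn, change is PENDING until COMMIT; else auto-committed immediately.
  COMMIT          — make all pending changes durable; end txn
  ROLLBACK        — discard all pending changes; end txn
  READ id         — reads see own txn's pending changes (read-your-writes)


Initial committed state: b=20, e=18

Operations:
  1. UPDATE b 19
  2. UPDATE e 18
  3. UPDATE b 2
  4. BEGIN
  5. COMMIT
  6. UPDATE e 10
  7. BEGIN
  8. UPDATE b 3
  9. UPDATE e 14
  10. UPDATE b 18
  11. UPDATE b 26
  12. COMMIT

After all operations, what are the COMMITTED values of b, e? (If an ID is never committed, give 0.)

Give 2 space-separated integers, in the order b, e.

Answer: 26 14

Derivation:
Initial committed: {b=20, e=18}
Op 1: UPDATE b=19 (auto-commit; committed b=19)
Op 2: UPDATE e=18 (auto-commit; committed e=18)
Op 3: UPDATE b=2 (auto-commit; committed b=2)
Op 4: BEGIN: in_txn=True, pending={}
Op 5: COMMIT: merged [] into committed; committed now {b=2, e=18}
Op 6: UPDATE e=10 (auto-commit; committed e=10)
Op 7: BEGIN: in_txn=True, pending={}
Op 8: UPDATE b=3 (pending; pending now {b=3})
Op 9: UPDATE e=14 (pending; pending now {b=3, e=14})
Op 10: UPDATE b=18 (pending; pending now {b=18, e=14})
Op 11: UPDATE b=26 (pending; pending now {b=26, e=14})
Op 12: COMMIT: merged ['b', 'e'] into committed; committed now {b=26, e=14}
Final committed: {b=26, e=14}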